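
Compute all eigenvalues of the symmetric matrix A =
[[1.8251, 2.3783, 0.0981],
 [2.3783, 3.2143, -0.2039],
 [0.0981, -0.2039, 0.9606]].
sigma(A) ≈ {0, 1, 5}

A is real symmetric, so its spectrum consists of real eigenvalues. Expanding the characteristic polynomial of the displayed matrix gives
  det(λ I - A) = p(λ) = λ^3 + (-6)λ^2 + (5)λ + (0).
Solving p(λ) = 0 yields eigenvalues ≈ 0, 1, 5. (A is shown rounded to 4 decimals, so these recover the underlying integer eigenvalues to within that precision.)
Verification: the trace of A = 6 equals the sum of eigenvalues 6, and det(A) ≈ -0.0001 matches the eigenvalue product 0.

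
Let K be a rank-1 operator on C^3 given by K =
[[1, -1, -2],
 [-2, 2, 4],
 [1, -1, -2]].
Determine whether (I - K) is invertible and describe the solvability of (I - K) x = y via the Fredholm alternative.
(I - K) is singular (det(I - K) = 0, i.e. 1 ∈ sigma(K)). (I - K) x = y is solvable iff y ⊥ ker((I - K)^*) = span{(1, -1, -2)}, i.e. iff y_1 - y_2 - 2y_3 = 0. When solvable, the solutions are x = y + c·(1, -2, 1), c arbitrary (ker(I - K) = span{(1, -2, 1)}, dimension 1).

K has rank 1, so it is an outer product K = u v^T: every row of K is a multiple of one row vector. Reading off the entries, u = (1, -2, 1) and v = (1, -1, -2) (row i of K equals u_i·v^T). A rank-one matrix u v^T satisfies K u = u (v·u) and kills the (2)-dimensional subspace v^⊥, so its characteristic polynomial is lambda^2 (lambda - v·u) with v·u = tr K = 1. Hence the eigenvalues of I - K are 1 (multiplicity 2) and 1 - (1) = 0, so det(I - K) = 0. (Direct check: I - K =
[[0, 1, 2],
 [2, -1, -4],
 [-1, 1, 3]]
has determinant 0.) So 1 is an eigenvalue of K and (I - K) is not invertible. The finite-dimensional Fredholm alternative says: either (I - K) is invertible, or ker(I - K) ≠ {0} and then range(I - K) = ker((I - K)^*)^⊥, with dim ker(I - K) = dim ker((I - K)^*). We are in the second case, so we need both kernels. Kernel of I - K: (I - K) u = u - u (v·u) = u - u = 0, so ker(I - K) = span{u} = span{(1, -2, 1)} (it is exactly 1-dimensional because rank(I - K) = 2). Kernel of the adjoint: K is real, so (I - K)^* = I - K^T = I - v u^T, and (I - v u^T) v = v - v (u·v) = 0; hence ker((I - K)^*) = span{v} = span{(1, -1, -2)}. Therefore (I - K) x = y is solvable iff <y, v> = 0, i.e. iff y_1 - y_2 - 2y_3 = 0. When this holds, K y = u (v·y) = 0, so (I - K) y = y and x = y is a particular solution; the full solution set is the line x = y + c·u = y + c·(1, -2, 1), c ∈ C.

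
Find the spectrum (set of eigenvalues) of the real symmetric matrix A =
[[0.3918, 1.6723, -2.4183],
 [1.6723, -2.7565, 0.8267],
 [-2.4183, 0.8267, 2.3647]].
sigma(A) ≈ {-4, 0, 4}

A is real symmetric, so its spectrum consists of real eigenvalues. Expanding the characteristic polynomial of the displayed matrix gives
  det(λ I - A) = p(λ) = λ^3 + (0)λ^2 + (-16)λ + (0).
Solving p(λ) = 0 yields eigenvalues ≈ -4, 0, 4. (A is shown rounded to 4 decimals, so these recover the underlying integer eigenvalues to within that precision.)
Verification: the trace of A = 0 equals the sum of eigenvalues 0, and det(A) ≈ -0.0008 matches the eigenvalue product 0.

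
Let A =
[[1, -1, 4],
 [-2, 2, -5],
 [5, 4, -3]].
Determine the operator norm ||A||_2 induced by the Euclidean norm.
||A||_2 ≈ 8.2052 (= sqrt(largest eigenvalue of A^T A))

||A||_2 = sigma_max(A) = sqrt(lambda_max(A^T A)). Form the symmetric matrix M = A^T A =
[[30, 15, -1],
 [15, 21, -26],
 [-1, -26, 50]].
Its characteristic polynomial (trace, sum of principal 2x2 minors, determinant of M give the coefficients) is
  p(λ) = det(λ I - M) = λ^3 - 101λ^2 + 2278λ - 729.
No integer candidate from the rational root theorem (±divisors of 729) is a root, so the roots are irrational. The cubic discriminant is Δ = 5651507169 > 0, so there are three distinct real roots. p(0) = -729 and p(1) = 1449 have opposite signs, so a root lies in (0, 1); Newton's method refines it to λ ≈ 0.3247. p(33) = 393 and p(34) = -729 have opposite signs, so a root lies in (33, 34); Newton's method refines it to λ ≈ 33.3504. p(67) = -729 and p(68) = 1583 have opposite signs, so a root lies in (67, 68); Newton's method refines it to λ ≈ 67.3249. Check (Vieta): the three roots sum to 101, matching tr M = 101.
So the eigenvalues of A^T A are ≈ 0.3247, 33.3504, 67.3249 (all ≥ 0, as they must be for A^T A). The largest is λ_max ≈ 67.3249, hence ||A||_2 = sqrt(λ_max) ≈ 8.2052.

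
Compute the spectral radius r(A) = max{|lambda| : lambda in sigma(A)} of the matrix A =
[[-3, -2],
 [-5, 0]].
r(A) = 5

The eigenvalues of A are the roots of its characteristic polynomial. With M = A (coefficients from the trace and determinant):
  p(λ) = det(λ I - M) = λ^2 + 3λ - 10.
For λ^2 + 3λ - 10 the discriminant is 49. It is a perfect square (7^2), so the roots are rational: λ = (-3 ± 7)/2 = 2, -5.
Thus the eigenvalues (to 4 decimals) are 2 (modulus 2); -5 (modulus 5). The spectral radius is the largest modulus: r(A) = 5. (Cross-check: r(A) ≤ ||A||_2 ≈ 5.9292; equality holds whenever A is normal, though it can also hold for some non-normal A.)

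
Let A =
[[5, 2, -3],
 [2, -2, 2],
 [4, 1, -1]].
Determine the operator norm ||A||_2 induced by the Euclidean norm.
||A||_2 ≈ 7.4191 (= sqrt(largest eigenvalue of A^T A))

||A||_2 = sigma_max(A) = sqrt(lambda_max(A^T A)). Form the symmetric matrix M = A^T A =
[[45, 10, -15],
 [10, 9, -11],
 [-15, -11, 14]].
Its characteristic polynomial (trace, sum of principal 2x2 minors, determinant of M give the coefficients) is
  p(λ) = det(λ I - M) = λ^3 - 68λ^2 + 715λ - 100.
No integer candidate from the rational root theorem (±divisors of 100) is a root, so the roots are irrational. The cubic discriminant is Δ = 863274100 > 0, so there are three distinct real roots. p(0) = -100 and p(1) = 548 have opposite signs, so a root lies in (0, 1); Newton's method refines it to λ ≈ 0.1418. p(12) = 416 and p(13) = -100 have opposite signs, so a root lies in (12, 13); Newton's method refines it to λ ≈ 12.815. p(55) = -100 and p(56) = 2308 have opposite signs, so a root lies in (55, 56); Newton's method refines it to λ ≈ 55.0432. Check (Vieta): the three roots sum to 68, matching tr M = 68.
So the eigenvalues of A^T A are ≈ 0.1418, 12.815, 55.0432 (all ≥ 0, as they must be for A^T A). The largest is λ_max ≈ 55.0432, hence ||A||_2 = sqrt(λ_max) ≈ 7.4191.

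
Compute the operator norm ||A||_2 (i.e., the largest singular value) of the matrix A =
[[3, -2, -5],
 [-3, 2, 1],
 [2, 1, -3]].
||A||_2 ≈ 7.5509 (= sqrt(largest eigenvalue of A^T A))

||A||_2 = sigma_max(A) = sqrt(lambda_max(A^T A)). Form the symmetric matrix M = A^T A =
[[22, -10, -24],
 [-10, 9, 9],
 [-24, 9, 35]].
Its characteristic polynomial (trace, sum of principal 2x2 minors, determinant of M give the coefficients) is
  p(λ) = det(λ I - M) = λ^3 - 66λ^2 + 526λ - 784.
No integer candidate from the rational root theorem (±divisors of 784) is a root, so the roots are irrational. The cubic discriminant is Δ = 194803376 > 0, so there are three distinct real roots. p(1) = -323 and p(2) = 12 have opposite signs, so a root lies in (1, 2); Newton's method refines it to λ ≈ 1.9566. p(7) = 7 and p(8) = -288 have opposite signs, so a root lies in (7, 8); Newton's method refines it to λ ≈ 7.0278. p(57) = -43 and p(58) = 2812 have opposite signs, so a root lies in (57, 58); Newton's method refines it to λ ≈ 57.0156. Check (Vieta): the three roots sum to 66, matching tr M = 66.
So the eigenvalues of A^T A are ≈ 1.9566, 7.0278, 57.0156 (all ≥ 0, as they must be for A^T A). The largest is λ_max ≈ 57.0156, hence ||A||_2 = sqrt(λ_max) ≈ 7.5509.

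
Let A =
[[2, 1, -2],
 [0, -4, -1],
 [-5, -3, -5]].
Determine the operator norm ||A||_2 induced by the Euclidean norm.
||A||_2 ≈ 8.0769 (= sqrt(largest eigenvalue of A^T A))

||A||_2 = sigma_max(A) = sqrt(lambda_max(A^T A)). Form the symmetric matrix M = A^T A =
[[29, 17, 21],
 [17, 26, 17],
 [21, 17, 30]].
Its characteristic polynomial (trace, sum of principal 2x2 minors, determinant of M give the coefficients) is
  p(λ) = det(λ I - M) = λ^3 - 85λ^2 + 1385λ - 6241.
No integer candidate from the rational root theorem (±divisors of 6241) is a root, so the roots are irrational. The cubic discriminant is Δ = 74531488 > 0, so there are three distinct real roots. p(8) = -89 and p(9) = 68 have opposite signs, so a root lies in (8, 9); Newton's method refines it to λ ≈ 8.4724. p(11) = 40 and p(12) = -133 have opposite signs, so a root lies in (11, 12); Newton's method refines it to λ ≈ 11.2918. p(65) = -716 and p(66) = 2405 have opposite signs, so a root lies in (65, 66); Newton's method refines it to λ ≈ 65.2358. Check (Vieta): the three roots sum to 85, matching tr M = 85.
So the eigenvalues of A^T A are ≈ 8.4724, 11.2918, 65.2358 (all ≥ 0, as they must be for A^T A). The largest is λ_max ≈ 65.2358, hence ||A||_2 = sqrt(λ_max) ≈ 8.0769.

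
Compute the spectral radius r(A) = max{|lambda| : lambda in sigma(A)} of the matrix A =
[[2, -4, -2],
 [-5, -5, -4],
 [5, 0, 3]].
r(A) = (3 + sqrt(89))/2 ≈ 6.217

The eigenvalues of A are the roots of its characteristic polynomial. With M = A (coefficients from the trace, the sum of principal 2x2 minors, and det A):
  p(λ) = det(λ I - M) = λ^3 - 29λ + 60.
By the rational root theorem any rational root is an integer divisor of 60. Testing λ = 3: p(3) = 27 + 0 - 87 + 60 = 0, so λ = 3 is a root. Dividing out (λ - 3) leaves p(λ) = (λ - 3)(λ^2 + 3λ - 20). For λ^2 + 3λ - 20 the discriminant is 89. It is nonnegative but not a perfect square, so the roots are real and irrational: λ = (-3 ± sqrt(89))/2 ≈ 3.217, -6.217.
Thus the eigenvalues (to 4 decimals) are 3.217 (modulus 3.217); -6.217 (modulus 6.217); 3 (modulus 3). The spectral radius is the largest modulus: r(A) = (3 + sqrt(89))/2 ≈ 6.217. (Cross-check: r(A) ≤ ||A||_2 ≈ 9.6326; equality holds whenever A is normal, though it can also hold for some non-normal A.)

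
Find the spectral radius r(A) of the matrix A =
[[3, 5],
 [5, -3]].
r(A) = sqrt(136)/2 ≈ 5.831

The eigenvalues of A are the roots of its characteristic polynomial. With M = A (coefficients from the trace and determinant):
  p(λ) = det(λ I - M) = λ^2 - 34.
For λ^2 - 34 the discriminant is 136. It is nonnegative but not a perfect square, so the roots are real and irrational: λ = ± sqrt(136)/2 ≈ 5.831, -5.831.
Thus the eigenvalues (to 4 decimals) are 5.831 (modulus 5.831); -5.831 (modulus 5.831). The spectral radius is the largest modulus: r(A) = sqrt(136)/2 ≈ 5.831. (Cross-check: r(A) ≤ ||A||_2 ≈ 5.831; equality holds whenever A is normal, though it can also hold for some non-normal A.)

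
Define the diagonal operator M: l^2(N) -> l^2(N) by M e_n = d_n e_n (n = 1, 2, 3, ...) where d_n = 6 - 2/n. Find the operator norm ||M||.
||M|| = 6

For a diagonal operator on l^2 with entries d_n, ||M|| = sup_n |d_n|. Here d_1 = 4, d_2 = 5, ..., and d_n = 6 - 2/n increases monotonically toward 6. All terms lie in [4, 6), so |d_n| = d_n and the supremum is the limit 6, which is not attained by any individual d_n. Hence ||M|| = 6.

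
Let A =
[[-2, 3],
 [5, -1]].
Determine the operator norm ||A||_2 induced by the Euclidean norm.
||A||_2 = sqrt((39 + sqrt(845))/2) ≈ 5.8339 (= sqrt(largest eigenvalue of A^T A))

||A||_2 = sigma_max(A) = sqrt(lambda_max(A^T A)). Form the symmetric matrix M = A^T A =
[[29, -11],
 [-11, 10]].
Its characteristic polynomial (trace, determinant of M give the coefficients) is
  p(λ) = det(λ I - M) = λ^2 - 39λ + 169.
For λ^2 - 39λ + 169 the discriminant is 845. It is nonnegative but not a perfect square, so the roots are real and irrational: λ = (39 ± sqrt(845))/2 ≈ 34.0344, 4.9656.
So the eigenvalues of A^T A are ≈ 4.9656, 34.0344 (all ≥ 0, as they must be for A^T A). The largest is λ_max = (39 + sqrt(845))/2 ≈ 34.0344, hence ||A||_2 = sqrt(λ_max) = sqrt((39 + sqrt(845))/2) ≈ 5.8339.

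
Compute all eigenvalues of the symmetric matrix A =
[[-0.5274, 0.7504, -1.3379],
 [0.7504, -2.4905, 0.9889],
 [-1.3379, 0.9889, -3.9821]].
sigma(A) ≈ {-5, -2, 0}

A is real symmetric, so its spectrum consists of real eigenvalues. Expanding the characteristic polynomial of the displayed matrix gives
  det(λ I - A) = p(λ) = λ^3 + (7)λ^2 + (10)λ + (0).
Solving p(λ) = 0 yields eigenvalues ≈ -5, -2, 0. (A is shown rounded to 4 decimals, so these recover the underlying integer eigenvalues to within that precision.)
Verification: the trace of A = -7 equals the sum of eigenvalues -7, and det(A) ≈ -0.0001 matches the eigenvalue product 0.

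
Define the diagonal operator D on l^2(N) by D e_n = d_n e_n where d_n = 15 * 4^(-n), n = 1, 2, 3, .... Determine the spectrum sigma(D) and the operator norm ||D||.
sigma(D) = {15 * 4^(-n) : n ≥ 1} ∪ {0}; ||D|| = 15/4

A bounded diagonal operator on l^2 with diagonal entries d_n has spectrum equal to the closure of {d_n : n ≥ 1}: every d_n is an eigenvalue (with eigenvector e_n), so {d_n} ⊂ sigma(D); the spectrum is closed, so its closure is too; and for lambda not in the closure, (D - lambda I) has bounded inverse (the diagonal entries 1/(d_n - lambda) are bounded). For our sequence d_n = 15 * 4^(-n), n = 1, 2, 3, ...:
  - {d_n} = {15 * 4^(-n) : n ≥ 1}; the only limit point is 0
  - closure = {15 * 4^(-n) : n ≥ 1} ∪ {0}
For the norm: a diagonal operator has ||D|| = sup_n |d_n|. Here d_n = 15 * 4^(-n) is positive and decreasing, so sup_n |d_n| = d_1 = 15/4. So ||D|| = 15/4.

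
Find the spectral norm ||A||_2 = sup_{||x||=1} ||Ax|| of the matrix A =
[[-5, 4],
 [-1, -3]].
||A||_2 = sqrt((51 + sqrt(1157))/2) ≈ 6.5198 (= sqrt(largest eigenvalue of A^T A))

||A||_2 = sigma_max(A) = sqrt(lambda_max(A^T A)). Form the symmetric matrix M = A^T A =
[[26, -17],
 [-17, 25]].
Its characteristic polynomial (trace, determinant of M give the coefficients) is
  p(λ) = det(λ I - M) = λ^2 - 51λ + 361.
For λ^2 - 51λ + 361 the discriminant is 1157. It is nonnegative but not a perfect square, so the roots are real and irrational: λ = (51 ± sqrt(1157))/2 ≈ 42.5074, 8.4926.
So the eigenvalues of A^T A are ≈ 8.4926, 42.5074 (all ≥ 0, as they must be for A^T A). The largest is λ_max = (51 + sqrt(1157))/2 ≈ 42.5074, hence ||A||_2 = sqrt(λ_max) = sqrt((51 + sqrt(1157))/2) ≈ 6.5198.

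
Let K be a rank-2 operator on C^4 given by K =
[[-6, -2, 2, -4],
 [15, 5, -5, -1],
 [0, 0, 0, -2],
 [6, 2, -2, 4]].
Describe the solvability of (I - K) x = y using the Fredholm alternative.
(I - K) is invertible (det(I - K) = 16 ≠ 0), so for every y in C^4 the equation (I - K) x = y has a unique solution.

K has rank 2 and factors as K = U V^T = u1 v1^T + u2 v2^T with u1 = (1, 3, 1, -1), v1 = (3, 1, -1, -1), u2 = (3, -2, 1, -3), v2 = (-3, -1, 1, -1) (multiplying out reproduces the displayed K). The nonzero eigenvalues of U V^T coincide with those of the 2 x 2 matrix G = V^T U = [[v1·u1, v1·u2], [v2·u1, v2·u2]] = [[6, 9], [-4, -3]], and by the Sylvester determinant identity det(I_4 - U V^T) = det(I_2 - V^T U) = det([[-5, -9], [4, 4]]) = (-5)(4) - (-9)(4) = 16. (Direct check: I - K =
[[7, 2, -2, 4],
 [-15, -4, 5, 1],
 [0, 0, 1, 2],
 [-6, -2, 2, -3]]
has determinant 16.) The finite-dimensional Fredholm alternative says: either (I - K) is invertible, or ker(I - K) ≠ {0} and then range(I - K) = ker((I - K)^*)^⊥, with dim ker(I - K) = dim ker((I - K)^*). Since det(I - K) ≠ 0, 1 is not an eigenvalue of K and ker(I - K) = {0}, so we are in the first case: for every y there is a unique x = (I - K)^(-1) y. (Explicitly, by the Woodbury identity, (I - U V^T)^(-1) = I + U (I_2 - G)^(-1) V^T.)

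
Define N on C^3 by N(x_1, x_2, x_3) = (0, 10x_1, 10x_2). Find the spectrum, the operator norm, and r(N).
sigma(N) = {0}; ||N|| = 10; r(N) = 0. (N is nilpotent with N^3 = 0.)

On C^3, N is a strictly lower-triangular matrix with 10 on the subdiagonal and zeros elsewhere, so its characteristic polynomial is lambda^3 and every eigenvalue is 0: sigma(N) = {0}. For the operator norm, N e_i = 10e_{i+1} for i = 1, ..., 2 and N e_3 = 0, so the singular values of N are 10 (with multiplicity 2) and 0; hence ||N|| = 10. The spectral radius r(N) = max|lambda| = 0. Note ||N|| > r(N) — characteristic of non-normal nilpotent operators. Indeed N^3 = 0.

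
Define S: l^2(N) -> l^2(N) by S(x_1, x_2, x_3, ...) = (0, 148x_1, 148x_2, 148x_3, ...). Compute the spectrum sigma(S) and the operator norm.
sigma(S) = closed disk {z in C : |z| ≤ 148}; ||S|| = 148

Note S = 148·U where U is the unit right shift (U x)_k = x_{k-1} (with x_0 := 0); so ||S|| = 148||U|| and sigma(S) = 148·sigma(U). ||S x||^2 = sum_{k≥1} |148x_k|^2 = 21904||x||^2, so ||S|| = 148 and sigma(S) ⊂ {|z| ≤ 148}. For any |lambda| < 148, the equation (S - lambda I) x = 0 forces x_1 = 0, then 148x_k = lambda x_{k+1} ⇒ x = 0, so S has no eigenvalues. But (S - lambda I) is not surjective for |lambda| < 148: solving (S - lambda I) x = e_1 would require x_n proportional to (lambda/148)^(-n), which is not in l^2. So every |lambda| < 148 lies in the residual spectrum. The boundary |lambda| = 148 is in the approximate point spectrum (the spectrum is closed). Hence sigma(S) is the closed disk of radius 148.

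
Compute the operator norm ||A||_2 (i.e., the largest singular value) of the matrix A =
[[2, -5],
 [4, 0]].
||A||_2 = sqrt((45 + sqrt(425))/2) ≈ 5.7278 (= sqrt(largest eigenvalue of A^T A))

||A||_2 = sigma_max(A) = sqrt(lambda_max(A^T A)). Form the symmetric matrix M = A^T A =
[[20, -10],
 [-10, 25]].
Its characteristic polynomial (trace, determinant of M give the coefficients) is
  p(λ) = det(λ I - M) = λ^2 - 45λ + 400.
For λ^2 - 45λ + 400 the discriminant is 425. It is nonnegative but not a perfect square, so the roots are real and irrational: λ = (45 ± sqrt(425))/2 ≈ 32.8078, 12.1922.
So the eigenvalues of A^T A are ≈ 12.1922, 32.8078 (all ≥ 0, as they must be for A^T A). The largest is λ_max = (45 + sqrt(425))/2 ≈ 32.8078, hence ||A||_2 = sqrt(λ_max) = sqrt((45 + sqrt(425))/2) ≈ 5.7278.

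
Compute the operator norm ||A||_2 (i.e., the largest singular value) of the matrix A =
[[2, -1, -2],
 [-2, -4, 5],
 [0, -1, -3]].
||A||_2 ≈ 7.1656 (= sqrt(largest eigenvalue of A^T A))

||A||_2 = sigma_max(A) = sqrt(lambda_max(A^T A)). Form the symmetric matrix M = A^T A =
[[8, 6, -14],
 [6, 18, -15],
 [-14, -15, 38]].
Its characteristic polynomial (trace, sum of principal 2x2 minors, determinant of M give the coefficients) is
  p(λ) = det(λ I - M) = λ^3 - 64λ^2 + 675λ - 1296.
No integer candidate from the rational root theorem (±divisors of 1296) is a root, so the roots are irrational. The cubic discriminant is Δ = 239517972 > 0, so there are three distinct real roots. p(2) = -194 and p(3) = 180 have opposite signs, so a root lies in (2, 3); Newton's method refines it to λ ≈ 2.481. p(10) = 54 and p(11) = -284 have opposite signs, so a root lies in (10, 11); Newton's method refines it to λ ≈ 10.1737. p(51) = -684 and p(52) = 1356 have opposite signs, so a root lies in (51, 52); Newton's method refines it to λ ≈ 51.3453. Check (Vieta): the three roots sum to 64, matching tr M = 64.
So the eigenvalues of A^T A are ≈ 2.481, 10.1737, 51.3453 (all ≥ 0, as they must be for A^T A). The largest is λ_max ≈ 51.3453, hence ||A||_2 = sqrt(λ_max) ≈ 7.1656.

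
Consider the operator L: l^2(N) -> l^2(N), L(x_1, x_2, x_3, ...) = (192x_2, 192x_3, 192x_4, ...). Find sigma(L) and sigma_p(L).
sigma(L) = closed disk {z in C : |z| ≤ 192}; sigma_p(L) = open disk {z in C : |z| < 192}

Note L = 192·V where V is the unit left shift (V x)_k = x_{k+1}; so sigma(L) = 192·sigma(V) and ||L|| = 192||V||. ||L x||^2 = 36864sum_{k≥2} |x_k|^2 ≤ 36864||x||^2, with equality on {x : x_1 = 0}, so ||L|| = 192. For any lambda with |lambda| < 192, set r = lambda/192 (|r| < 1); the vector x = (1, r, r^2, ...) is in l^2 and satisfies L x = 192(r, r^2, ...) = lambda x, so lambda is an eigenvalue. On the boundary |lambda| = 192 the geometric series diverges, so no l^2 eigenvector exists, but these lambda lie in the approximate point spectrum. Hence sigma(L) is the closed disk of radius 192 and sigma_p(L) is the open disk.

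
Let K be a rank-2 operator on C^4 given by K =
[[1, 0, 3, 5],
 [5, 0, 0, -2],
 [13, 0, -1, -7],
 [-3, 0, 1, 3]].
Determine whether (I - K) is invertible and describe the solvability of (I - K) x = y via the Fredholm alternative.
(I - K) is invertible (det(I - K) = -20 ≠ 0), so for every y in C^4 the equation (I - K) x = y has a unique solution.

K has rank 2 and factors as K = U V^T = u1 v1^T + u2 v2^T with u1 = (1, -1, -3, 1), v1 = (-3, 0, 1, 3), u2 = (-2, -1, -2, 0), v2 = (-2, 0, -1, -1) (multiplying out reproduces the displayed K). The nonzero eigenvalues of U V^T coincide with those of the 2 x 2 matrix G = V^T U = [[v1·u1, v1·u2], [v2·u1, v2·u2]] = [[-3, 4], [0, 6]], and by the Sylvester determinant identity det(I_4 - U V^T) = det(I_2 - V^T U) = det([[4, -4], [0, -5]]) = (4)(-5) - (-4)(0) = -20. (Direct check: I - K =
[[0, 0, -3, -5],
 [-5, 1, 0, 2],
 [-13, 0, 2, 7],
 [3, 0, -1, -2]]
has determinant -20.) The finite-dimensional Fredholm alternative says: either (I - K) is invertible, or ker(I - K) ≠ {0} and then range(I - K) = ker((I - K)^*)^⊥, with dim ker(I - K) = dim ker((I - K)^*). Since det(I - K) ≠ 0, 1 is not an eigenvalue of K and ker(I - K) = {0}, so we are in the first case: for every y there is a unique x = (I - K)^(-1) y. (Explicitly, by the Woodbury identity, (I - U V^T)^(-1) = I + U (I_2 - G)^(-1) V^T.)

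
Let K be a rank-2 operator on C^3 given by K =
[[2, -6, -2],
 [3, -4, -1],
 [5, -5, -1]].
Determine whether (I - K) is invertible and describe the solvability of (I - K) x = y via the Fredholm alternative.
(I - K) is invertible (det(I - K) = 21 ≠ 0), so for every y in C^3 the equation (I - K) x = y has a unique solution.

K has rank 2 and factors as K = U V^T = u1 v1^T + u2 v2^T with u1 = (-2, -2, -3), v1 = (-2, 1, 0), u2 = (2, 1, 1), v2 = (-1, -2, -1) (multiplying out reproduces the displayed K). The nonzero eigenvalues of U V^T coincide with those of the 2 x 2 matrix G = V^T U = [[v1·u1, v1·u2], [v2·u1, v2·u2]] = [[2, -3], [9, -5]], and by the Sylvester determinant identity det(I_3 - U V^T) = det(I_2 - V^T U) = det([[-1, 3], [-9, 6]]) = (-1)(6) - (3)(-9) = 21. (Direct check: I - K =
[[-1, 6, 2],
 [-3, 5, 1],
 [-5, 5, 2]]
has determinant 21.) The finite-dimensional Fredholm alternative says: either (I - K) is invertible, or ker(I - K) ≠ {0} and then range(I - K) = ker((I - K)^*)^⊥, with dim ker(I - K) = dim ker((I - K)^*). Since det(I - K) ≠ 0, 1 is not an eigenvalue of K and ker(I - K) = {0}, so we are in the first case: for every y there is a unique x = (I - K)^(-1) y. (Explicitly, by the Woodbury identity, (I - U V^T)^(-1) = I + U (I_2 - G)^(-1) V^T.)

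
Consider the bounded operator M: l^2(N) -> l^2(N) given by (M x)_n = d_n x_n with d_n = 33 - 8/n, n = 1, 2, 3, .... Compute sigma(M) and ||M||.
sigma(M) = {33 - 8/n : n ≥ 1} ∪ {33}; ||M|| = 33

A bounded diagonal operator on l^2 with diagonal entries d_n has spectrum equal to the closure of {d_n : n ≥ 1}: every d_n is an eigenvalue (with eigenvector e_n), so {d_n} ⊂ sigma(M); the spectrum is closed, so its closure is too; and for lambda not in the closure, (M - lambda I) has bounded inverse (the diagonal entries 1/(d_n - lambda) are bounded). For our sequence d_n = 33 - 8/n, n = 1, 2, 3, ...:
  - {d_n} = {33 - 8/n : n ≥ 1}; the only limit point is 33
  - closure = {33 - 8/n : n ≥ 1} ∪ {33}
For the norm: a diagonal operator has ||M|| = sup_n |d_n|. Here d_n = 33 - 8/n increases monotonically from d_1 = 25 toward 33, with all terms in [25, 33); so sup_n |d_n| = 33 (the supremum is the limit, not attained). So ||M|| = 33.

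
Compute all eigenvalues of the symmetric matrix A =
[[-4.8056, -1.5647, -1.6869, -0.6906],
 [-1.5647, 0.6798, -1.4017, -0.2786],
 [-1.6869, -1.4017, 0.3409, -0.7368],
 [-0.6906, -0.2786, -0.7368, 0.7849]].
sigma(A) ≈ {-6, 0, 1, 2}

A is real symmetric, so its spectrum consists of real eigenvalues. Expanding the characteristic polynomial of the displayed matrix gives
  det(λ I - A) = p(λ) = λ^4 + (3)λ^3 + (-16)λ^2 + (12)λ + (0).
Solving p(λ) = 0 yields eigenvalues ≈ -6, 0, 1, 2. (A is shown rounded to 4 decimals, so these recover the underlying integer eigenvalues to within that precision.)
Verification: the trace of A = -3 equals the sum of eigenvalues -3, and det(A) ≈ 0.0003 matches the eigenvalue product 0.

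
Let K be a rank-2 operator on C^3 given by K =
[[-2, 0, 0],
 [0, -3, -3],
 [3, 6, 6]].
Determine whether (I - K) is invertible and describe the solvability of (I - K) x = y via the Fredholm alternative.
(I - K) is invertible (det(I - K) = -6 ≠ 0), so for every y in C^3 the equation (I - K) x = y has a unique solution.

K has rank 2 and factors as K = U V^T = u1 v1^T + u2 v2^T with u1 = (2, 0, -3), v1 = (-1, -1, -1), u2 = (2, -3, 3), v2 = (0, 1, 1) (multiplying out reproduces the displayed K). The nonzero eigenvalues of U V^T coincide with those of the 2 x 2 matrix G = V^T U = [[v1·u1, v1·u2], [v2·u1, v2·u2]] = [[1, -2], [-3, 0]], and by the Sylvester determinant identity det(I_3 - U V^T) = det(I_2 - V^T U) = det([[0, 2], [3, 1]]) = (0)(1) - (2)(3) = -6. (Direct check: I - K =
[[3, 0, 0],
 [0, 4, 3],
 [-3, -6, -5]]
has determinant -6.) The finite-dimensional Fredholm alternative says: either (I - K) is invertible, or ker(I - K) ≠ {0} and then range(I - K) = ker((I - K)^*)^⊥, with dim ker(I - K) = dim ker((I - K)^*). Since det(I - K) ≠ 0, 1 is not an eigenvalue of K and ker(I - K) = {0}, so we are in the first case: for every y there is a unique x = (I - K)^(-1) y. (Explicitly, by the Woodbury identity, (I - U V^T)^(-1) = I + U (I_2 - G)^(-1) V^T.)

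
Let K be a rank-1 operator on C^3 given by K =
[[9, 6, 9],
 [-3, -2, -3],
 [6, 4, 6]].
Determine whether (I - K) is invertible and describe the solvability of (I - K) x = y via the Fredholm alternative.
(I - K) is invertible (det(I - K) = -12 ≠ 0), so for every y in C^3 the equation (I - K) x = y has a unique solution.

K has rank 1, so it is an outer product K = u v^T: every row of K is a multiple of one row vector. Reading off the entries, u = (-3, 1, -2) and v = (-3, -2, -3) (row i of K equals u_i·v^T). A rank-one matrix u v^T satisfies K u = u (v·u) and kills the (2)-dimensional subspace v^⊥, so its characteristic polynomial is lambda^2 (lambda - v·u) with v·u = tr K = 13. Hence the eigenvalues of I - K are 1 (multiplicity 2) and 1 - (13) = -12, so det(I - K) = -12. (Direct check: I - K =
[[-8, -6, -9],
 [3, 3, 3],
 [-6, -4, -5]]
has determinant -12.) The finite-dimensional Fredholm alternative says: either (I - K) is invertible, or ker(I - K) ≠ {0} and then range(I - K) = ker((I - K)^*)^⊥, with dim ker(I - K) = dim ker((I - K)^*). Since det(I - K) ≠ 0, 1 is not an eigenvalue of K and ker(I - K) = {0}, so we are in the first case: for every y there is a unique x = (I - K)^(-1) y. Explicitly, by the Sherman–Morrison formula, (I - u v^T)^(-1) = I + u v^T/(1 - v·u), i.e. (I - K)^(-1) = I + K/(-12).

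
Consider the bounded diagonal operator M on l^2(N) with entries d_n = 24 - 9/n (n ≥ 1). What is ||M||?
||M|| = 24

For a diagonal operator on l^2 with entries d_n, ||M|| = sup_n |d_n|. Here d_1 = 15, d_2 = 39/2, ..., and d_n = 24 - 9/n increases monotonically toward 24. All terms lie in [15, 24), so |d_n| = d_n and the supremum is the limit 24, which is not attained by any individual d_n. Hence ||M|| = 24.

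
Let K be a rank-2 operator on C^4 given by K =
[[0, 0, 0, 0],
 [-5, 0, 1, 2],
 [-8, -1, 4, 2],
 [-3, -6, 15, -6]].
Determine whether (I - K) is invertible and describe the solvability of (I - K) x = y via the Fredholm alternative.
(I - K) is invertible (det(I - K) = -38 ≠ 0), so for every y in C^4 the equation (I - K) x = y has a unique solution.

K has rank 2 and factors as K = U V^T = u1 v1^T + u2 v2^T with u1 = (0, -1, -2, -3), v1 = (3, 1, -3, 0), u2 = (0, -1, -1, 3), v2 = (2, -1, 2, -2) (multiplying out reproduces the displayed K). The nonzero eigenvalues of U V^T coincide with those of the 2 x 2 matrix G = V^T U = [[v1·u1, v1·u2], [v2·u1, v2·u2]] = [[5, 2], [3, -7]], and by the Sylvester determinant identity det(I_4 - U V^T) = det(I_2 - V^T U) = det([[-4, -2], [-3, 8]]) = (-4)(8) - (-2)(-3) = -38. (Direct check: I - K =
[[1, 0, 0, 0],
 [5, 1, -1, -2],
 [8, 1, -3, -2],
 [3, 6, -15, 7]]
has determinant -38.) The finite-dimensional Fredholm alternative says: either (I - K) is invertible, or ker(I - K) ≠ {0} and then range(I - K) = ker((I - K)^*)^⊥, with dim ker(I - K) = dim ker((I - K)^*). Since det(I - K) ≠ 0, 1 is not an eigenvalue of K and ker(I - K) = {0}, so we are in the first case: for every y there is a unique x = (I - K)^(-1) y. (Explicitly, by the Woodbury identity, (I - U V^T)^(-1) = I + U (I_2 - G)^(-1) V^T.)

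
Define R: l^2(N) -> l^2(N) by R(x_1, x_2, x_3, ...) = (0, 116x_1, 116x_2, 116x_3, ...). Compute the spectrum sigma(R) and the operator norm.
sigma(R) = closed disk {z in C : |z| ≤ 116}; ||R|| = 116

Note R = 116·U where U is the unit right shift (U x)_k = x_{k-1} (with x_0 := 0); so ||R|| = 116||U|| and sigma(R) = 116·sigma(U). ||R x||^2 = sum_{k≥1} |116x_k|^2 = 13456||x||^2, so ||R|| = 116 and sigma(R) ⊂ {|z| ≤ 116}. For any |lambda| < 116, the equation (R - lambda I) x = 0 forces x_1 = 0, then 116x_k = lambda x_{k+1} ⇒ x = 0, so R has no eigenvalues. But (R - lambda I) is not surjective for |lambda| < 116: solving (R - lambda I) x = e_1 would require x_n proportional to (lambda/116)^(-n), which is not in l^2. So every |lambda| < 116 lies in the residual spectrum. The boundary |lambda| = 116 is in the approximate point spectrum (the spectrum is closed). Hence sigma(R) is the closed disk of radius 116.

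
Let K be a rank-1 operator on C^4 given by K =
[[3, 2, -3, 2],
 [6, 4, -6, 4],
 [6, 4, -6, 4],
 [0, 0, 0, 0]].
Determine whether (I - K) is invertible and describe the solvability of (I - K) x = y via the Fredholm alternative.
(I - K) is singular (det(I - K) = 0, i.e. 1 ∈ sigma(K)). (I - K) x = y is solvable iff y ⊥ ker((I - K)^*) = span{(3, 2, -3, 2)}, i.e. iff 3y_1 + 2y_2 - 3y_3 + 2y_4 = 0. When solvable, the solutions are x = y + c·(1, 2, 2, 0), c arbitrary (ker(I - K) = span{(1, 2, 2, 0)}, dimension 1).

K has rank 1, so it is an outer product K = u v^T: every row of K is a multiple of one row vector. Reading off the entries, u = (1, 2, 2, 0) and v = (3, 2, -3, 2) (row i of K equals u_i·v^T). A rank-one matrix u v^T satisfies K u = u (v·u) and kills the (3)-dimensional subspace v^⊥, so its characteristic polynomial is lambda^3 (lambda - v·u) with v·u = tr K = 1. Hence the eigenvalues of I - K are 1 (multiplicity 3) and 1 - (1) = 0, so det(I - K) = 0. (Direct check: I - K =
[[-2, -2, 3, -2],
 [-6, -3, 6, -4],
 [-6, -4, 7, -4],
 [0, 0, 0, 1]]
has determinant 0.) So 1 is an eigenvalue of K and (I - K) is not invertible. The finite-dimensional Fredholm alternative says: either (I - K) is invertible, or ker(I - K) ≠ {0} and then range(I - K) = ker((I - K)^*)^⊥, with dim ker(I - K) = dim ker((I - K)^*). We are in the second case, so we need both kernels. Kernel of I - K: (I - K) u = u - u (v·u) = u - u = 0, so ker(I - K) = span{u} = span{(1, 2, 2, 0)} (it is exactly 1-dimensional because rank(I - K) = 3). Kernel of the adjoint: K is real, so (I - K)^* = I - K^T = I - v u^T, and (I - v u^T) v = v - v (u·v) = 0; hence ker((I - K)^*) = span{v} = span{(3, 2, -3, 2)}. Therefore (I - K) x = y is solvable iff <y, v> = 0, i.e. iff 3y_1 + 2y_2 - 3y_3 + 2y_4 = 0. When this holds, K y = u (v·y) = 0, so (I - K) y = y and x = y is a particular solution; the full solution set is the line x = y + c·u = y + c·(1, 2, 2, 0), c ∈ C.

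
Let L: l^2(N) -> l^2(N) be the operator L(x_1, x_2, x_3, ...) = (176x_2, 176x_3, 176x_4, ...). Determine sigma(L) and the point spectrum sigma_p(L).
sigma(L) = closed disk {z in C : |z| ≤ 176}; sigma_p(L) = open disk {z in C : |z| < 176}

Note L = 176·V where V is the unit left shift (V x)_k = x_{k+1}; so sigma(L) = 176·sigma(V) and ||L|| = 176||V||. ||L x||^2 = 30976sum_{k≥2} |x_k|^2 ≤ 30976||x||^2, with equality on {x : x_1 = 0}, so ||L|| = 176. For any lambda with |lambda| < 176, set r = lambda/176 (|r| < 1); the vector x = (1, r, r^2, ...) is in l^2 and satisfies L x = 176(r, r^2, ...) = lambda x, so lambda is an eigenvalue. On the boundary |lambda| = 176 the geometric series diverges, so no l^2 eigenvector exists, but these lambda lie in the approximate point spectrum. Hence sigma(L) is the closed disk of radius 176 and sigma_p(L) is the open disk.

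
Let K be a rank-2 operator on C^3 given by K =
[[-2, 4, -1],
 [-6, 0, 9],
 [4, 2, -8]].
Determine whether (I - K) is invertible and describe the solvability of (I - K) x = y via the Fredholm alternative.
(I - K) is invertible (det(I - K) = 37 ≠ 0), so for every y in C^3 the equation (I - K) x = y has a unique solution.

K has rank 2 and factors as K = U V^T = u1 v1^T + u2 v2^T with u1 = (2, 0, 1), v1 = (0, 2, -2), u2 = (1, 3, -2), v2 = (-2, 0, 3) (multiplying out reproduces the displayed K). The nonzero eigenvalues of U V^T coincide with those of the 2 x 2 matrix G = V^T U = [[v1·u1, v1·u2], [v2·u1, v2·u2]] = [[-2, 10], [-1, -8]], and by the Sylvester determinant identity det(I_3 - U V^T) = det(I_2 - V^T U) = det([[3, -10], [1, 9]]) = (3)(9) - (-10)(1) = 37. (Direct check: I - K =
[[3, -4, 1],
 [6, 1, -9],
 [-4, -2, 9]]
has determinant 37.) The finite-dimensional Fredholm alternative says: either (I - K) is invertible, or ker(I - K) ≠ {0} and then range(I - K) = ker((I - K)^*)^⊥, with dim ker(I - K) = dim ker((I - K)^*). Since det(I - K) ≠ 0, 1 is not an eigenvalue of K and ker(I - K) = {0}, so we are in the first case: for every y there is a unique x = (I - K)^(-1) y. (Explicitly, by the Woodbury identity, (I - U V^T)^(-1) = I + U (I_2 - G)^(-1) V^T.)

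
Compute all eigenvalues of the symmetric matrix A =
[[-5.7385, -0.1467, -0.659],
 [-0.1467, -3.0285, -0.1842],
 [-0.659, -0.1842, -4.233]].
sigma(A) ≈ {-6, -4, -3}

A is real symmetric, so its spectrum consists of real eigenvalues. Expanding the characteristic polynomial of the displayed matrix gives
  det(λ I - A) = p(λ) = λ^3 + (13)λ^2 + (54)λ + (72).
Solving p(λ) = 0 yields eigenvalues ≈ -6, -4, -3. (A is shown rounded to 4 decimals, so these recover the underlying integer eigenvalues to within that precision.)
Verification: the trace of A = -13 equals the sum of eigenvalues -13, and det(A) ≈ -72.0001 matches the eigenvalue product -72.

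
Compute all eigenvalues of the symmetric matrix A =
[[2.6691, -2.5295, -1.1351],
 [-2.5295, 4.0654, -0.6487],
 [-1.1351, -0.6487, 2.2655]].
sigma(A) ≈ {0, 3, 6}

A is real symmetric, so its spectrum consists of real eigenvalues. Expanding the characteristic polynomial of the displayed matrix gives
  det(λ I - A) = p(λ) = λ^3 + (-9)λ^2 + (18)λ + (0).
Solving p(λ) = 0 yields eigenvalues ≈ 0, 3, 6. (A is shown rounded to 4 decimals, so these recover the underlying integer eigenvalues to within that precision.)
Verification: the trace of A = 9 equals the sum of eigenvalues 9, and det(A) ≈ 0.0009 matches the eigenvalue product 0.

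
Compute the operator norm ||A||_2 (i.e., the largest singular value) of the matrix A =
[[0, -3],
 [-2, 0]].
||A||_2 = 3 (= sqrt(largest eigenvalue of A^T A))

||A||_2 = sigma_max(A) = sqrt(lambda_max(A^T A)). Form the symmetric matrix M = A^T A =
[[4, 0],
 [0, 9]].
Its characteristic polynomial (trace, determinant of M give the coefficients) is
  p(λ) = det(λ I - M) = λ^2 - 13λ + 36.
For λ^2 - 13λ + 36 the discriminant is 25. It is a perfect square (5^2), so the roots are rational: λ = (13 ± 5)/2 = 9, 4.
So the eigenvalues of A^T A are ≈ 4, 9 (all ≥ 0, as they must be for A^T A). The largest is λ_max = 9, hence ||A||_2 = sqrt(λ_max) = 3.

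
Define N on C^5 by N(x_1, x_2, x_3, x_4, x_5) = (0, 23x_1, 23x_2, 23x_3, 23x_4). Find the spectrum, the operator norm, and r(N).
sigma(N) = {0}; ||N|| = 23; r(N) = 0. (N is nilpotent with N^5 = 0.)

On C^5, N is a strictly lower-triangular matrix with 23 on the subdiagonal and zeros elsewhere, so its characteristic polynomial is lambda^5 and every eigenvalue is 0: sigma(N) = {0}. For the operator norm, N e_i = 23e_{i+1} for i = 1, ..., 4 and N e_5 = 0, so the singular values of N are 23 (with multiplicity 4) and 0; hence ||N|| = 23. The spectral radius r(N) = max|lambda| = 0. Note ||N|| > r(N) — characteristic of non-normal nilpotent operators. Indeed N^5 = 0.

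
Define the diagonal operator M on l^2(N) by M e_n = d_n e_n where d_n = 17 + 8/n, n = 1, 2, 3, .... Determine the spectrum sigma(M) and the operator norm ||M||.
sigma(M) = {17 + 8/n : n ≥ 1} ∪ {17}; ||M|| = 25

A bounded diagonal operator on l^2 with diagonal entries d_n has spectrum equal to the closure of {d_n : n ≥ 1}: every d_n is an eigenvalue (with eigenvector e_n), so {d_n} ⊂ sigma(M); the spectrum is closed, so its closure is too; and for lambda not in the closure, (M - lambda I) has bounded inverse (the diagonal entries 1/(d_n - lambda) are bounded). For our sequence d_n = 17 + 8/n, n = 1, 2, 3, ...:
  - {d_n} = {17 + 8/n : n ≥ 1}; the only limit point is 17
  - closure = {17 + 8/n : n ≥ 1} ∪ {17}
For the norm: a diagonal operator has ||M|| = sup_n |d_n|. Here d_n = 17 + 8/n is positive and decreasing, so sup_n |d_n| = d_1 = 17 + 8 = 25. So ||M|| = 25.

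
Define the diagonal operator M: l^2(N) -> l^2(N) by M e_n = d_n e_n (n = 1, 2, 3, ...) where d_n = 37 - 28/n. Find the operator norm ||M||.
||M|| = 37

For a diagonal operator on l^2 with entries d_n, ||M|| = sup_n |d_n|. Here d_1 = 9, d_2 = 23, ..., and d_n = 37 - 28/n increases monotonically toward 37. All terms lie in [9, 37), so |d_n| = d_n and the supremum is the limit 37, which is not attained by any individual d_n. Hence ||M|| = 37.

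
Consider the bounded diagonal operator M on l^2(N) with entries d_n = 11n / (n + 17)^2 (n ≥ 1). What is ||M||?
||M|| = 11/68 (attained at n = 17)

For M diagonal, ||M|| = sup_n |d_n|. Treat f(x) = 11x / (x + 17)^2 for real x > 0. By the quotient rule, f'(x) = 11(17 - x)/(x + 17)^3, which is positive for x < 17 and negative for x > 17. So f has a unique maximum at x = 17, and since 17 is a positive integer, the supremum over n ≥ 1 is attained at n = 17: d_17 = 11·17/(17 + 17)^2 = 11·17/1156 = 11/68. Hence ||M|| = 11/68.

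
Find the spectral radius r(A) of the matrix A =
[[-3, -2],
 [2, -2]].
r(A) = sqrt(10) ≈ 3.1623

The eigenvalues of A are the roots of its characteristic polynomial. With M = A (coefficients from the trace and determinant):
  p(λ) = det(λ I - M) = λ^2 + 5λ + 10.
For λ^2 + 5λ + 10 the discriminant is -15. It is negative, so the roots are the complex-conjugate pair λ = -5/2 ± (sqrt(15)/2) i ≈ -2.5 ± 1.9365i. For a conjugate pair the product of the roots equals the constant term, so |λ|^2 = 10 and |λ| = sqrt(10) ≈ 3.1623.
Thus the eigenvalues (to 4 decimals) are -2.5 ± 1.9365i (modulus 3.1623). The spectral radius is the largest modulus: r(A) = sqrt(10) ≈ 3.1623. (Cross-check: r(A) ≤ ||A||_2 ≈ 3.7016; equality holds whenever A is normal, though it can also hold for some non-normal A.)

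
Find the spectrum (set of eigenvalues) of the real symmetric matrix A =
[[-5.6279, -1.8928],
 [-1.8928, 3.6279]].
sigma(A) ≈ {-6, 4}

A is real symmetric, so its spectrum consists of real eigenvalues. Expanding the characteristic polynomial of the displayed matrix gives
  det(λ I - A) = p(λ) = λ^2 + (2)λ + (-24).
Solving p(λ) = 0 yields eigenvalues ≈ -6, 4. (A is shown rounded to 4 decimals, so these recover the underlying integer eigenvalues to within that precision.)
Verification: the trace of A = -2 equals the sum of eigenvalues -2, and det(A) ≈ -24.0002 matches the eigenvalue product -24.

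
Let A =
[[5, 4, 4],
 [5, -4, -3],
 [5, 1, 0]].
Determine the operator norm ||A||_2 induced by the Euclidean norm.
||A||_2 ≈ 8.8016 (= sqrt(largest eigenvalue of A^T A))

||A||_2 = sigma_max(A) = sqrt(lambda_max(A^T A)). Form the symmetric matrix M = A^T A =
[[75, 5, 5],
 [5, 33, 28],
 [5, 28, 25]].
Its characteristic polynomial (trace, sum of principal 2x2 minors, determinant of M give the coefficients) is
  p(λ) = det(λ I - M) = λ^3 - 133λ^2 + 4341λ - 3025.
No integer candidate from the rational root theorem (±divisors of 3025) is a root, so the roots are irrational. The cubic discriminant is Δ = 8847287600 > 0, so there are three distinct real roots. p(0) = -3025 and p(1) = 1184 have opposite signs, so a root lies in (0, 1); Newton's method refines it to λ ≈ 0.7123. p(54) = 1025 and p(55) = -220 have opposite signs, so a root lies in (54, 55); Newton's method refines it to λ ≈ 54.8196. p(77) = -792 and p(78) = 953 have opposite signs, so a root lies in (77, 78); Newton's method refines it to λ ≈ 77.4681. Check (Vieta): the three roots sum to 133, matching tr M = 133.
So the eigenvalues of A^T A are ≈ 0.7123, 54.8196, 77.4681 (all ≥ 0, as they must be for A^T A). The largest is λ_max ≈ 77.4681, hence ||A||_2 = sqrt(λ_max) ≈ 8.8016.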